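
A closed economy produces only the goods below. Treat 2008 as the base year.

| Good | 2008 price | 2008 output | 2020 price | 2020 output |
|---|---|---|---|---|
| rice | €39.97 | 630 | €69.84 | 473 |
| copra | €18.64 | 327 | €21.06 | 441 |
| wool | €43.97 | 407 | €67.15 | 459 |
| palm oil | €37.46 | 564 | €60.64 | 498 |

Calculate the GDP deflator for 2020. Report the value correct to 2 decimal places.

156.67

Nominal GDP 2020 = 69.84·473 + 21.06·441 + 67.15·459 + 60.64·498 = 103342.35.
Real GDP 2020 (at 2008 prices) = 39.97·473 + 18.64·441 + 43.97·459 + 37.46·498 = 65963.36.
Deflator = Nominal/Real × 100 = 103342.35/65963.36 × 100 = 156.666.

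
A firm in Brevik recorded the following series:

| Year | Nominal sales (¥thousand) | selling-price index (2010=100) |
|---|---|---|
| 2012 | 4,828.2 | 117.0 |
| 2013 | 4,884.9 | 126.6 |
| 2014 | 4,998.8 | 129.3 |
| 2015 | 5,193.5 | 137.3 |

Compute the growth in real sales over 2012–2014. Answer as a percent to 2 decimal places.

-6.32%

Real sales 2012 = 4828.2/1.170 = 4126.67.
Real sales 2014 = 4998.8/1.293 = 3866.05.
Change = 3866.05/4126.67 − 1 = -0.0632.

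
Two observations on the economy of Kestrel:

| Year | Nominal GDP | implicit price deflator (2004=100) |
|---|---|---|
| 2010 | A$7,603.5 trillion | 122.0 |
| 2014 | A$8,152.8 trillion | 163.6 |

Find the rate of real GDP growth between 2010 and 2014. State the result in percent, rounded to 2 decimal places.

Real GDP 2010 = 7603.5 / 1.220 = 6232.38.
Real GDP 2014 = 8152.8 / 1.636 = 4983.37.
Real growth = 4983.37 / 6232.38 − 1 = -0.2004.

-20.04%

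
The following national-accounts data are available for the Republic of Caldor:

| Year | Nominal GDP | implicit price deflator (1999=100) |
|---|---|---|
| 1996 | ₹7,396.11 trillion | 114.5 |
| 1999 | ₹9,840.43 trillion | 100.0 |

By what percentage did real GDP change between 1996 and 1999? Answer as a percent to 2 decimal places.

Deflate each year: 1996 → 7396.11/1.145 = 6459.48; 1999 → 9840.43/1.000 = 9840.43.
So real GDP changed by 9840.43/6459.48 − 1 = 0.5234, i.e. 52.34%.

52.34%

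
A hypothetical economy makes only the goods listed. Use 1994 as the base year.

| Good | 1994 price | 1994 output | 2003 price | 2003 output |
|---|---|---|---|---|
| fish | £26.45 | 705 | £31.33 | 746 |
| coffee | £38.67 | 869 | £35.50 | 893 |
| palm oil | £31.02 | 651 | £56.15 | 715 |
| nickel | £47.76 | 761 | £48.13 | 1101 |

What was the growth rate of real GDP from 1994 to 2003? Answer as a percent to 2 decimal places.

Real GDP 1994 = Nominal GDP 1994 = 26.45·705 + 38.67·869 + 31.02·651 + 47.76·761 = 108790.86.
Real GDP 2003 (at 1994 prices) = 26.45·746 + 38.67·893 + 31.02·715 + 47.76·1101 = 129027.07.
Real growth = 129027.07/108790.86 − 1 = 0.1860.

18.60%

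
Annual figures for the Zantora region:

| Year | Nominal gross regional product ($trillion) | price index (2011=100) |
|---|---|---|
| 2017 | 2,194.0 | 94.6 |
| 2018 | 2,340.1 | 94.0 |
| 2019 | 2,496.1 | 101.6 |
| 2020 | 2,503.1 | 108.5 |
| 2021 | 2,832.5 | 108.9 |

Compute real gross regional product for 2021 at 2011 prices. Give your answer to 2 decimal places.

Real gross regional product 2021 = 2832.5 / 1.089 = 2601.01.

$2,601.01 trillion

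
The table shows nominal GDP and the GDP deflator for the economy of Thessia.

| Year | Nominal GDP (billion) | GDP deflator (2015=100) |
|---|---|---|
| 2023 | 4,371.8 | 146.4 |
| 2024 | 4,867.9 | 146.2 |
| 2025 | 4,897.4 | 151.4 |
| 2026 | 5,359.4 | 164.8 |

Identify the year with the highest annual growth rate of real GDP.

2024

2024: real = 4867.9/1.462 = 3329.62; growth vs 2023 (2986.20) = 11.50%.
2025: real = 4897.4/1.514 = 3234.74; growth vs 2024 (3329.62) = -2.85%.
2026: real = 5359.4/1.648 = 3252.06; growth vs 2025 (3234.74) = 0.54%.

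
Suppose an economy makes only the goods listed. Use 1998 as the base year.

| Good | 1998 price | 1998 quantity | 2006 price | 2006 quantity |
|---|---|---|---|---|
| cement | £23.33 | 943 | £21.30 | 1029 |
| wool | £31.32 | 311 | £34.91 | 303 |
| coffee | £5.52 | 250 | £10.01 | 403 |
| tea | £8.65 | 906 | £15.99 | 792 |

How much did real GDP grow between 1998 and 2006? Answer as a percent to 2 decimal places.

3.94%

Real GDP 1998 = Nominal GDP 1998 = 23.33·943 + 31.32·311 + 5.52·250 + 8.65·906 = 40957.61.
Real GDP 2006 (at 1998 prices) = 23.33·1029 + 31.32·303 + 5.52·403 + 8.65·792 = 42571.89.
Real growth = 42571.89/40957.61 − 1 = 0.0394.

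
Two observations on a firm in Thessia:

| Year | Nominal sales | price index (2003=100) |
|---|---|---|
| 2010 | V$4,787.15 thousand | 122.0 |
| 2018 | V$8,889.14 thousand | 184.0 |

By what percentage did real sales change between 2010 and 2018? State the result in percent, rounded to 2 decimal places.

23.12%

Real sales 2010 = 4787.15 / 1.220 = 3923.89.
Real sales 2018 = 8889.14 / 1.840 = 4831.05.
Real growth = 4831.05 / 3923.89 − 1 = 0.2312.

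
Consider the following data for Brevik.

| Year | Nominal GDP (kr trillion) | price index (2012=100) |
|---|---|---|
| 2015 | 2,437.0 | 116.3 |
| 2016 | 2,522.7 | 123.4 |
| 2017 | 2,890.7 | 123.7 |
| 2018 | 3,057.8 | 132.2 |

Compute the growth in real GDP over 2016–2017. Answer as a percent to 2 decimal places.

14.31%

Real GDP 2016 = 2522.7/1.234 = 2044.33.
Real GDP 2017 = 2890.7/1.237 = 2336.86.
Change = 2336.86/2044.33 − 1 = 0.1431.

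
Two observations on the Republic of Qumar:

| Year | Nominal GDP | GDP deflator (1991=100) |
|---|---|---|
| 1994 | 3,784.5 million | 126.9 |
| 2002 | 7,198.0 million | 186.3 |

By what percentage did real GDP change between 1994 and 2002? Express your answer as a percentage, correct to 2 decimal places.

29.55%

Deflate each year: 1994 → 3784.5/1.269 = 2982.27; 2002 → 7198.0/1.863 = 3863.66.
So real GDP changed by 3863.66/2982.27 − 1 = 0.2955, i.e. 29.55%.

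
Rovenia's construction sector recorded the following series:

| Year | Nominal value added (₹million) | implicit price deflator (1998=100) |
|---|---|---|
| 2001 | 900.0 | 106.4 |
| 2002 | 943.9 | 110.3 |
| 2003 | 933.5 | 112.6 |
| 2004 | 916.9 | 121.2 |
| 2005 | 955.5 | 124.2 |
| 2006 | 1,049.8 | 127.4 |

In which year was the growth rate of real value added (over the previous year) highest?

2006

2002: real = 943.9/1.103 = 855.76; growth vs 2001 (845.86) = 1.17%.
2003: real = 933.5/1.126 = 829.04; growth vs 2002 (855.76) = -3.12%.
2004: real = 916.9/1.212 = 756.52; growth vs 2003 (829.04) = -8.75%.
2005: real = 955.5/1.242 = 769.32; growth vs 2004 (756.52) = 1.69%.
2006: real = 1049.8/1.274 = 824.02; growth vs 2005 (769.32) = 7.11%.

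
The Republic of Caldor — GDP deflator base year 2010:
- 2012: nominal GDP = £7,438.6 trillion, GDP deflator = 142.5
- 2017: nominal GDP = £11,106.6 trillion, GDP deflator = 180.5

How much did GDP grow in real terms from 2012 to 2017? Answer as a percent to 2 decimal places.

Deflate each year: 2012 → 7438.6/1.425 = 5220.07; 2017 → 11106.6/1.805 = 6153.24.
So real GDP changed by 6153.24/5220.07 − 1 = 0.1788, i.e. 17.88%.

17.88%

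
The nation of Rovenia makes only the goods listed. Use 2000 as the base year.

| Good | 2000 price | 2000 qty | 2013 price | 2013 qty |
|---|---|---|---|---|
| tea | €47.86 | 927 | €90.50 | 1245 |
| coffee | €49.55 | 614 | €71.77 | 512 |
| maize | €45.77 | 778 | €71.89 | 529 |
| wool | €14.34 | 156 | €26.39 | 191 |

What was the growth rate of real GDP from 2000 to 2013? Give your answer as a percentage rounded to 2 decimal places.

Real GDP 2000 = Nominal GDP 2000 = 47.86·927 + 49.55·614 + 45.77·778 + 14.34·156 = 112636.02.
Real GDP 2013 (at 2000 prices) = 47.86·1245 + 49.55·512 + 45.77·529 + 14.34·191 = 111906.57.
Real growth = 111906.57/112636.02 − 1 = -0.0065.

-0.65%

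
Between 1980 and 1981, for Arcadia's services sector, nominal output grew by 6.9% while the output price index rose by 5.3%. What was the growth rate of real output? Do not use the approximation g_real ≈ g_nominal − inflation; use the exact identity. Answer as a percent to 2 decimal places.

(1 + g_nom) = (1 + g_real)(1 + π), so g_real = 1.0690 / 1.0530 − 1 = 0.01519.

1.52%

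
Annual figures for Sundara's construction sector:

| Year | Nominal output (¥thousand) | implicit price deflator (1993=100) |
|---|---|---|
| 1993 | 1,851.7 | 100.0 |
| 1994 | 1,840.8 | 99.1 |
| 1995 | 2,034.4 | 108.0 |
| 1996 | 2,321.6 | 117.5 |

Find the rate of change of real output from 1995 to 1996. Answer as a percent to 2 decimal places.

Real output 1995 = 2034.4/1.080 = 1883.70.
Real output 1996 = 2321.6/1.175 = 1975.83.
Change = 1975.83/1883.70 − 1 = 0.0489.

4.89%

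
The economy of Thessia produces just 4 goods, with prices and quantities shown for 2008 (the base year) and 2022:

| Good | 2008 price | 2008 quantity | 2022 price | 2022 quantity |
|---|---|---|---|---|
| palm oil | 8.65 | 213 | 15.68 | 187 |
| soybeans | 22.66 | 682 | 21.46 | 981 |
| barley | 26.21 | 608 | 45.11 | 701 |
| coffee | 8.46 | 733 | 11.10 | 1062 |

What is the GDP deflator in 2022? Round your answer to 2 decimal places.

131.62

Nominal GDP 2022 = 15.68·187 + 21.46·981 + 45.11·701 + 11.10·1062 = 67394.73.
Real GDP 2022 (at 2008 prices) = 8.65·187 + 22.66·981 + 26.21·701 + 8.46·1062 = 51204.74.
Deflator = Nominal/Real × 100 = 67394.73/51204.74 × 100 = 131.618.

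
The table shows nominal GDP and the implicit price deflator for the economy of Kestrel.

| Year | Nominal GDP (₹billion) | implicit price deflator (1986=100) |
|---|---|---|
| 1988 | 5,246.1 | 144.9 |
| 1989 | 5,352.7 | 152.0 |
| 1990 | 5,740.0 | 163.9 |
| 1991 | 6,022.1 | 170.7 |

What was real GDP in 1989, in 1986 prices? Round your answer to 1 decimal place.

Real GDP 1989 = 5352.7 / 1.520 = 3521.51.

₹3,521.5 billion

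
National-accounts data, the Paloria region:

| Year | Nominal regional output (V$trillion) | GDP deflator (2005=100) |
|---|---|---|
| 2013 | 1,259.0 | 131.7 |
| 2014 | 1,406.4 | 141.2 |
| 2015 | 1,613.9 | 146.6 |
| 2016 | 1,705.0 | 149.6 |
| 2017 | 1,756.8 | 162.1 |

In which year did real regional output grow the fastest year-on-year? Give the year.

2015

2014: real = 1406.4/1.412 = 996.03; growth vs 2013 (955.96) = 4.19%.
2015: real = 1613.9/1.466 = 1100.89; growth vs 2014 (996.03) = 10.53%.
2016: real = 1705.0/1.496 = 1139.71; growth vs 2015 (1100.89) = 3.53%.
2017: real = 1756.8/1.621 = 1083.78; growth vs 2016 (1139.71) = -4.91%.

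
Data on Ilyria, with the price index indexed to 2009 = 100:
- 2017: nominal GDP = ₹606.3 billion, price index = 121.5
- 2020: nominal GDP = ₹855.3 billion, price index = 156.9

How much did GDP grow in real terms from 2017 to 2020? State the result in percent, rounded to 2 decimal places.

Real GDP 2017 = 606.3 / 1.215 = 499.01.
Real GDP 2020 = 855.3 / 1.569 = 545.12.
Real growth = 545.12 / 499.01 − 1 = 0.0924.

9.24%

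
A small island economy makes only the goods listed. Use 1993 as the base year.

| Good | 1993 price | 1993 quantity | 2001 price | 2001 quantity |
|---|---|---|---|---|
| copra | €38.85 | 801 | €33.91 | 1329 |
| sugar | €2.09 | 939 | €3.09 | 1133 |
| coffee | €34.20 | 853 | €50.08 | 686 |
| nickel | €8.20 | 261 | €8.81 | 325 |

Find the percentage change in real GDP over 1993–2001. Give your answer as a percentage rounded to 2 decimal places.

24.43%

Real GDP 1993 = Nominal GDP 1993 = 38.85·801 + 2.09·939 + 34.20·853 + 8.20·261 = 64394.16.
Real GDP 2001 (at 1993 prices) = 38.85·1329 + 2.09·1133 + 34.20·686 + 8.20·325 = 80125.82.
Real growth = 80125.82/64394.16 − 1 = 0.2443.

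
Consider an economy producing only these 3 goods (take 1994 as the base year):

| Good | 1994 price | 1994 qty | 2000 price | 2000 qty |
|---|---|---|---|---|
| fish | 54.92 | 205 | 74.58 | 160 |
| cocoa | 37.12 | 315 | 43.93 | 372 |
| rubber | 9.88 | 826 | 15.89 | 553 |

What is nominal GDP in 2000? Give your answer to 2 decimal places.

Nominal GDP 2000 = Σ (p_2000 × q_2000) = 74.58·160 + 43.93·372 + 15.89·553 = 37061.93.

37061.93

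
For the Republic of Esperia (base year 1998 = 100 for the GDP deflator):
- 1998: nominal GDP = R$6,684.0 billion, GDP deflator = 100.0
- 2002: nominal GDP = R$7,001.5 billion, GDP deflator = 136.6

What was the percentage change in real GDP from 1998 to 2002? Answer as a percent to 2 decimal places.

-23.32%

Deflate each year: 1998 → 6684.0/1.000 = 6684.00; 2002 → 7001.5/1.366 = 5125.55.
So real GDP changed by 5125.55/6684.00 − 1 = -0.2332, i.e. -23.32%.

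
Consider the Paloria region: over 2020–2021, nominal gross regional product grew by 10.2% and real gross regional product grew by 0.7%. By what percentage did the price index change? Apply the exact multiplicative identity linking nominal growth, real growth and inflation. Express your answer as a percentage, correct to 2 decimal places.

9.43%

(1 + g_nom) = (1 + g_real)(1 + π), so π = 1.1020 / 1.0070 − 1 = 0.09434.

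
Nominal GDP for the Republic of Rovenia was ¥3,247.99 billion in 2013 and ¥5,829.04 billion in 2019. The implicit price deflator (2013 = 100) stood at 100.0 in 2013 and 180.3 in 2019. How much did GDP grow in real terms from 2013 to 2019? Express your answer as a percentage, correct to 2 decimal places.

Real GDP 2013 = 3247.99 / 1.000 = 3247.99.
Real GDP 2019 = 5829.04 / 1.803 = 3232.97.
Real growth = 3232.97 / 3247.99 − 1 = -0.0046.

-0.46%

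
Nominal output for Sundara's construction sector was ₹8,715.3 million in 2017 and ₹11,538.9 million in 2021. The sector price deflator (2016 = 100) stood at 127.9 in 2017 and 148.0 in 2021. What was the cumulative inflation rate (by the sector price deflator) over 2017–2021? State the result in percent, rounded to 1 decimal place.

Price-level change = 148.0 / 127.9 − 1 = 0.1572.

15.7%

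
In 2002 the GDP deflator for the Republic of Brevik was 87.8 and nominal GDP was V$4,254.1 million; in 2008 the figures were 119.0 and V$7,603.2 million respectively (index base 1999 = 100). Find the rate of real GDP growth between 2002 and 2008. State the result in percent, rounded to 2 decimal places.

31.87%

Real GDP 2002 = 4254.1 / 0.878 = 4845.22.
Real GDP 2008 = 7603.2 / 1.190 = 6389.24.
Real growth = 6389.24 / 4845.22 − 1 = 0.3187.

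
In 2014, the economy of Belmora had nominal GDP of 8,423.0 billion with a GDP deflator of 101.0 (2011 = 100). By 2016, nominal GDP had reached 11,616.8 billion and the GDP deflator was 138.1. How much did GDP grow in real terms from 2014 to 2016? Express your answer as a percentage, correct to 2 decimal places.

Real GDP 2014 = 8423.0 / 1.010 = 8339.60.
Real GDP 2016 = 11616.8 / 1.381 = 8411.88.
Real growth = 8411.88 / 8339.60 − 1 = 0.0087.

0.87%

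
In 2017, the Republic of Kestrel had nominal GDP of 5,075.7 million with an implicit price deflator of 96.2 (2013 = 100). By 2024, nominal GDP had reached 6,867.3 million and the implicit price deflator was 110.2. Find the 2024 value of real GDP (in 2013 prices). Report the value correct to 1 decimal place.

6,231.7 million

Real GDP = Nominal / (implicit price deflator/100) = 6867.3 / 1.102 = 6231.67.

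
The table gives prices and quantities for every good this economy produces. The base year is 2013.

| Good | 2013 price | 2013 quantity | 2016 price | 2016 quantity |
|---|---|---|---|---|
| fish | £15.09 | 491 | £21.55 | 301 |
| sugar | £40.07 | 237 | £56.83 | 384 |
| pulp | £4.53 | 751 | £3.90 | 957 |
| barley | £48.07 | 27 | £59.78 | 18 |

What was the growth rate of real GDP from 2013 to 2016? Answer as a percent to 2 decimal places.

Real GDP 2013 = Nominal GDP 2013 = 15.09·491 + 40.07·237 + 4.53·751 + 48.07·27 = 21605.70.
Real GDP 2016 (at 2013 prices) = 15.09·301 + 40.07·384 + 4.53·957 + 48.07·18 = 25129.44.
Real growth = 25129.44/21605.70 − 1 = 0.1631.

16.31%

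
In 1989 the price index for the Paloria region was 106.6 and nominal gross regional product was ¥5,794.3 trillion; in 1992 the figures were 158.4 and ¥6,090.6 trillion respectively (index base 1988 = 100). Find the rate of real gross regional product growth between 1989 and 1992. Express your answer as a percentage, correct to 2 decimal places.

Real gross regional product 1989 = 5794.3 / 1.066 = 5435.55.
Real gross regional product 1992 = 6090.6 / 1.584 = 3845.08.
Real growth = 3845.08 / 5435.55 − 1 = -0.2926.

-29.26%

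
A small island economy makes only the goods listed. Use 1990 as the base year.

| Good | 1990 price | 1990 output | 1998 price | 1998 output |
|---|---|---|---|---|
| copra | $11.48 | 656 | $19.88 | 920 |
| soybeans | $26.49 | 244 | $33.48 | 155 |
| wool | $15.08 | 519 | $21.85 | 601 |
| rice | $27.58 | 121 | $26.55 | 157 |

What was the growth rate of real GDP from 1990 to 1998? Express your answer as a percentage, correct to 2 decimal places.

Real GDP 1990 = Nominal GDP 1990 = 11.48·656 + 26.49·244 + 15.08·519 + 27.58·121 = 25158.14.
Real GDP 1998 (at 1990 prices) = 11.48·920 + 26.49·155 + 15.08·601 + 27.58·157 = 28060.69.
Real growth = 28060.69/25158.14 − 1 = 0.1154.

11.54%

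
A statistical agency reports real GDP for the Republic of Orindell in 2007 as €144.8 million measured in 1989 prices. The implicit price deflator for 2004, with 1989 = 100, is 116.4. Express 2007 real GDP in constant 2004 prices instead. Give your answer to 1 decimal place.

Real GDP in 2004 prices = Real GDP in 1989 prices × (P_2004/P_1989) = 144.8 × 1.164 = 168.55.

€168.5 million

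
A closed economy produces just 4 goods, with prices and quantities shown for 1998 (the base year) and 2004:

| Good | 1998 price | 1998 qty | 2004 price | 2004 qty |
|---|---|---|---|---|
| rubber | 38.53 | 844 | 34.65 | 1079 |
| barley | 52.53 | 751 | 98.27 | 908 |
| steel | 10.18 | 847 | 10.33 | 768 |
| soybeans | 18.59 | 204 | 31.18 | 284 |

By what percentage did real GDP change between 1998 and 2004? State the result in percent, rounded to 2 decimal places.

Real GDP 1998 = Nominal GDP 1998 = 38.53·844 + 52.53·751 + 10.18·847 + 18.59·204 = 84384.17.
Real GDP 2004 (at 1998 prices) = 38.53·1079 + 52.53·908 + 10.18·768 + 18.59·284 = 102368.91.
Real growth = 102368.91/84384.17 − 1 = 0.2131.

21.31%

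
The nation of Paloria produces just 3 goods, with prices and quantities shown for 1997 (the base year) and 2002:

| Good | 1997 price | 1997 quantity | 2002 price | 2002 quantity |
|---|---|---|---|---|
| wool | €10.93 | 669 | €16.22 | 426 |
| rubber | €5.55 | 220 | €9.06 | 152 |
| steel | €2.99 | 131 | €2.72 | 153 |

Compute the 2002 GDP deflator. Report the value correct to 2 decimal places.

146.09

Nominal GDP 2002 = 16.22·426 + 9.06·152 + 2.72·153 = 8703.00.
Real GDP 2002 (at 1997 prices) = 10.93·426 + 5.55·152 + 2.99·153 = 5957.25.
Deflator = Nominal/Real × 100 = 8703.00/5957.25 × 100 = 146.091.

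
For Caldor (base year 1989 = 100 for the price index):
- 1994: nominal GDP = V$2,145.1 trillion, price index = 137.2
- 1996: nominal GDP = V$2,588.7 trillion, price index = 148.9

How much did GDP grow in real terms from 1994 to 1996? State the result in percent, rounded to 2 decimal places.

Real GDP 1994 = 2145.1 / 1.372 = 1563.48.
Real GDP 1996 = 2588.7 / 1.489 = 1738.55.
Real growth = 1738.55 / 1563.48 − 1 = 0.1120.

11.20%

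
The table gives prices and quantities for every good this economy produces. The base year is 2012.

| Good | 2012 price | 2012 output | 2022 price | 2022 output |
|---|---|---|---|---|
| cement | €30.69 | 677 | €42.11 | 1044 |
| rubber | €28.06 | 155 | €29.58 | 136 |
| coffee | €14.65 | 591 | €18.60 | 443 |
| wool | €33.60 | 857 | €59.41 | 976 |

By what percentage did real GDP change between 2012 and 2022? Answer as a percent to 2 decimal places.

Real GDP 2012 = Nominal GDP 2012 = 30.69·677 + 28.06·155 + 14.65·591 + 33.60·857 = 62579.78.
Real GDP 2022 (at 2012 prices) = 30.69·1044 + 28.06·136 + 14.65·443 + 33.60·976 = 75140.07.
Real growth = 75140.07/62579.78 − 1 = 0.2007.

20.07%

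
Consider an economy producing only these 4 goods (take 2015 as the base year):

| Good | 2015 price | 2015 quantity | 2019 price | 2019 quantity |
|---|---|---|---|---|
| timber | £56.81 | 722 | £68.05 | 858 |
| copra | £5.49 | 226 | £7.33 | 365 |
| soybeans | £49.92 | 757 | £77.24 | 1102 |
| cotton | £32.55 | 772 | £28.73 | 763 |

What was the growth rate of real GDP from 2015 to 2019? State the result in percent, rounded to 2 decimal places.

Real GDP 2015 = Nominal GDP 2015 = 56.81·722 + 5.49·226 + 49.92·757 + 32.55·772 = 105175.60.
Real GDP 2019 (at 2015 prices) = 56.81·858 + 5.49·365 + 49.92·1102 + 32.55·763 = 130594.32.
Real growth = 130594.32/105175.60 − 1 = 0.2417.

24.17%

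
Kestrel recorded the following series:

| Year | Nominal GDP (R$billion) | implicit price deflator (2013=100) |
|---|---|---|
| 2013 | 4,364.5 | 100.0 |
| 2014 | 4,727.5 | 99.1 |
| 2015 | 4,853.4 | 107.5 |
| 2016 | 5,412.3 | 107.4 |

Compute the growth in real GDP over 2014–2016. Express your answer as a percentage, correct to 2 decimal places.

5.64%

Real GDP 2014 = 4727.5/0.991 = 4770.43.
Real GDP 2016 = 5412.3/1.074 = 5039.39.
Change = 5039.39/4770.43 − 1 = 0.0564.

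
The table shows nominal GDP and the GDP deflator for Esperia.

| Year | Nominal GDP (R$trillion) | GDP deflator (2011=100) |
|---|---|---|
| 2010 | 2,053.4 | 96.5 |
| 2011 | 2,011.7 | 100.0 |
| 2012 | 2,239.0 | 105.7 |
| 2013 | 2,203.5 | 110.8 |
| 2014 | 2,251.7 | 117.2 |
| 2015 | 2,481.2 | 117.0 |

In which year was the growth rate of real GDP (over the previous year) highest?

2015

2011: real = 2011.7/1.000 = 2011.70; growth vs 2010 (2127.88) = -5.46%.
2012: real = 2239.0/1.057 = 2118.26; growth vs 2011 (2011.70) = 5.30%.
2013: real = 2203.5/1.108 = 1988.72; growth vs 2012 (2118.26) = -6.12%.
2014: real = 2251.7/1.172 = 1921.25; growth vs 2013 (1988.72) = -3.39%.
2015: real = 2481.2/1.170 = 2120.68; growth vs 2014 (1921.25) = 10.38%.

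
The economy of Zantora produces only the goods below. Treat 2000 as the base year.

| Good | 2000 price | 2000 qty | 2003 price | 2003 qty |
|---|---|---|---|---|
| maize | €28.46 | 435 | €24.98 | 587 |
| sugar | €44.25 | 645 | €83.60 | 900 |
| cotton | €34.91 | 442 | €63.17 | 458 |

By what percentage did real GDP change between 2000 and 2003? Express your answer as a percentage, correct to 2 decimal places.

28.69%

Real GDP 2000 = Nominal GDP 2000 = 28.46·435 + 44.25·645 + 34.91·442 = 56351.57.
Real GDP 2003 (at 2000 prices) = 28.46·587 + 44.25·900 + 34.91·458 = 72519.80.
Real growth = 72519.80/56351.57 − 1 = 0.2869.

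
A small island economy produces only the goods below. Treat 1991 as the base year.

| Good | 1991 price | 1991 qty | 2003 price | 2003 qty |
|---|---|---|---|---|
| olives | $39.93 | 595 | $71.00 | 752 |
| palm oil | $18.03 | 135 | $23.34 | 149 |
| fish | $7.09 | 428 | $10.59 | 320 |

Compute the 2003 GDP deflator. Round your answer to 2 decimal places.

Nominal GDP 2003 = 71.00·752 + 23.34·149 + 10.59·320 = 60258.46.
Real GDP 2003 (at 1991 prices) = 39.93·752 + 18.03·149 + 7.09·320 = 34982.63.
Deflator = Nominal/Real × 100 = 60258.46/34982.63 × 100 = 172.253.

172.25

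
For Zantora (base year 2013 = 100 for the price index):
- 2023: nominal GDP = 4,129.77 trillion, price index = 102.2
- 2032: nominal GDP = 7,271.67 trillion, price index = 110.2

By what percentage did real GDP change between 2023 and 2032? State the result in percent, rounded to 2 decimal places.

63.30%

Real GDP 2023 = 4129.77 / 1.022 = 4040.87.
Real GDP 2032 = 7271.67 / 1.102 = 6598.61.
Real growth = 6598.61 / 4040.87 − 1 = 0.6330.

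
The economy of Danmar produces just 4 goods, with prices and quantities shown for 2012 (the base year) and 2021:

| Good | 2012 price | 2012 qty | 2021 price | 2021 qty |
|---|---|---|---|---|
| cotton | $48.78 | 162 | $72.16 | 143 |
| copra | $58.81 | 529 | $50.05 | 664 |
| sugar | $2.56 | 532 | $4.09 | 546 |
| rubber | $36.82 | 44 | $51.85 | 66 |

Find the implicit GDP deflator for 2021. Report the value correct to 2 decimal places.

98.70

Nominal GDP 2021 = 72.16·143 + 50.05·664 + 4.09·546 + 51.85·66 = 49207.32.
Real GDP 2021 (at 2012 prices) = 48.78·143 + 58.81·664 + 2.56·546 + 36.82·66 = 49853.26.
Deflator = Nominal/Real × 100 = 49207.32/49853.26 × 100 = 98.704.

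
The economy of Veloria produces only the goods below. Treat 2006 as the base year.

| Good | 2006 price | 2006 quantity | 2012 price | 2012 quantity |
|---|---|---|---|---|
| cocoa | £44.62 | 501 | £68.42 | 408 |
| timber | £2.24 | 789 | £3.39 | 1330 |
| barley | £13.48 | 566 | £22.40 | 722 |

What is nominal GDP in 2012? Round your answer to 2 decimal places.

Nominal GDP 2012 = Σ (p_2012 × q_2012) = 68.42·408 + 3.39·1330 + 22.40·722 = 48596.86.

£48596.86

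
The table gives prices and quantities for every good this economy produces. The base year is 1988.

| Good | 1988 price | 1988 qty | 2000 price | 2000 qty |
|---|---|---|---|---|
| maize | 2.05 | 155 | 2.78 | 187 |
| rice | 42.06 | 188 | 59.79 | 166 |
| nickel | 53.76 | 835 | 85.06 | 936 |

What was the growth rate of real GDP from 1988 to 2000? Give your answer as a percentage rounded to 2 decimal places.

8.60%

Real GDP 1988 = Nominal GDP 1988 = 2.05·155 + 42.06·188 + 53.76·835 = 53114.63.
Real GDP 2000 (at 1988 prices) = 2.05·187 + 42.06·166 + 53.76·936 = 57684.67.
Real growth = 57684.67/53114.63 − 1 = 0.0860.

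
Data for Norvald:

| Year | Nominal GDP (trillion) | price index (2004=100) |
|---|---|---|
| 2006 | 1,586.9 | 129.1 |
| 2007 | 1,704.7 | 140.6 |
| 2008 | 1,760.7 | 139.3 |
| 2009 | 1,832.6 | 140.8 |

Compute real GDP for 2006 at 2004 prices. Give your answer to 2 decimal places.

1,229.20 trillion

Real GDP 2006 = 1586.9 / 1.291 = 1229.20.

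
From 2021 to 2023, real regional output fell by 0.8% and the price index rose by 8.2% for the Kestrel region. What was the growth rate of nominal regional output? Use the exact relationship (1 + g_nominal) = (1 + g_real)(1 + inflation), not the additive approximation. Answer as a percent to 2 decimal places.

7.33%

(1 + g_nom) = (1 + g_real)(1 + π) = 0.9920 × 1.0820 = 1.07334.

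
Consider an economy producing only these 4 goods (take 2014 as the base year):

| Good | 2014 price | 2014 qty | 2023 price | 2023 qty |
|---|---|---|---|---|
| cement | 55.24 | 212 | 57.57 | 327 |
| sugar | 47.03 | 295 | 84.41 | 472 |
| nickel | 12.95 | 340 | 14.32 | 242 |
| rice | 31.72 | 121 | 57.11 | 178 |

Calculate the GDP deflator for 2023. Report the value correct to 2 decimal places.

Nominal GDP 2023 = 57.57·327 + 84.41·472 + 14.32·242 + 57.11·178 = 72297.93.
Real GDP 2023 (at 2014 prices) = 55.24·327 + 47.03·472 + 12.95·242 + 31.72·178 = 49041.70.
Deflator = Nominal/Real × 100 = 72297.93/49041.70 × 100 = 147.421.

147.42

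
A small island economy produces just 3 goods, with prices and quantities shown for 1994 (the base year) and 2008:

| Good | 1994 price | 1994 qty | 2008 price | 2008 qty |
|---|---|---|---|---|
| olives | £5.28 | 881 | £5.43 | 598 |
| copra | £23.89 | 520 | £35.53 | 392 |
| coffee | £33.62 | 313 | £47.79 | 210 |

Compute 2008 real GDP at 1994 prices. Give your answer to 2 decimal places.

Real GDP 2008 = Σ (p_1994 × q_2008) = 5.28·598 + 23.89·392 + 33.62·210 = 19582.52.

£19582.52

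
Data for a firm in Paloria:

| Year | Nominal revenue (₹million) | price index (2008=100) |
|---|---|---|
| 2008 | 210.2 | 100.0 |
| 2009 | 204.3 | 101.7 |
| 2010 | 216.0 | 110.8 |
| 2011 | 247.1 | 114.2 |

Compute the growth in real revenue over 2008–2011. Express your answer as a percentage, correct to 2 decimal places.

2.94%

Real revenue 2008 = 210.2/1.000 = 210.20.
Real revenue 2011 = 247.1/1.142 = 216.37.
Change = 216.37/210.20 − 1 = 0.0294.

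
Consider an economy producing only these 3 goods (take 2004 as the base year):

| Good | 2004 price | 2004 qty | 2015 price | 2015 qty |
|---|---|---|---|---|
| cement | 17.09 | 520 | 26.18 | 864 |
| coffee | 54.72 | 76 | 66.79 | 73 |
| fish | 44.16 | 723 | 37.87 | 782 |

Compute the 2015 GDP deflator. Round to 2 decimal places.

Nominal GDP 2015 = 26.18·864 + 66.79·73 + 37.87·782 = 57109.53.
Real GDP 2015 (at 2004 prices) = 17.09·864 + 54.72·73 + 44.16·782 = 53293.44.
Deflator = Nominal/Real × 100 = 57109.53/53293.44 × 100 = 107.161.

107.16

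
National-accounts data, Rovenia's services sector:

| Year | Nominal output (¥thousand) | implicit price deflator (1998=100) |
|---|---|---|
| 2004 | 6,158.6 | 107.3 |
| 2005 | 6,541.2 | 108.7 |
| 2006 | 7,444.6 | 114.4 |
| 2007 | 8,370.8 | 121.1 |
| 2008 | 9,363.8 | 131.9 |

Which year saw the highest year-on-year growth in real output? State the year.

2005: real = 6541.2/1.087 = 6017.66; growth vs 2004 (5739.61) = 4.84%.
2006: real = 7444.6/1.144 = 6507.52; growth vs 2005 (6017.66) = 8.14%.
2007: real = 8370.8/1.211 = 6912.30; growth vs 2006 (6507.52) = 6.22%.
2008: real = 9363.8/1.319 = 7099.17; growth vs 2007 (6912.30) = 2.70%.

2006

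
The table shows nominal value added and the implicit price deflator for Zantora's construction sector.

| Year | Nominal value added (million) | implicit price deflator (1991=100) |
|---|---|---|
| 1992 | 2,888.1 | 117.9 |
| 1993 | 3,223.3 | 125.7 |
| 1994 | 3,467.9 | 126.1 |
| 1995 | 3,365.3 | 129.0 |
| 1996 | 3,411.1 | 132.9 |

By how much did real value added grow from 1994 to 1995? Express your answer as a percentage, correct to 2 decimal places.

-5.14%

Real value added 1994 = 3467.9/1.261 = 2750.12.
Real value added 1995 = 3365.3/1.290 = 2608.76.
Change = 2608.76/2750.12 − 1 = -0.0514.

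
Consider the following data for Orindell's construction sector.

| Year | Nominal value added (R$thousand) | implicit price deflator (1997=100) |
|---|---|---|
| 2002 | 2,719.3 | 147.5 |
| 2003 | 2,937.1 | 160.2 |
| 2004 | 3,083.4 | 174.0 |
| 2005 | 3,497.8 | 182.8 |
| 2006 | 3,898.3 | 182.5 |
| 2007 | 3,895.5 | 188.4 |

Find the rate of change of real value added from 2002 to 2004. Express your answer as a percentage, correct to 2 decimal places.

Real value added 2002 = 2719.3/1.475 = 1843.59.
Real value added 2004 = 3083.4/1.740 = 1772.07.
Change = 1772.07/1843.59 − 1 = -0.0388.

-3.88%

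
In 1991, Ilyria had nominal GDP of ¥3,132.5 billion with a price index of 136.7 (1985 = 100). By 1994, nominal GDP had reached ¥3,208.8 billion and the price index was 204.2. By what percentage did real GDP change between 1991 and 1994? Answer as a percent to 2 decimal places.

-31.43%

Deflate each year: 1991 → 3132.5/1.367 = 2291.51; 1994 → 3208.8/2.042 = 1571.40.
So real GDP changed by 1571.40/2291.51 − 1 = -0.3143, i.e. -31.43%.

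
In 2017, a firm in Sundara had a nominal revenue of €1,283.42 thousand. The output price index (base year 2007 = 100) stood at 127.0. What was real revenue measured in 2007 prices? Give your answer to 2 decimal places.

Real revenue = Nominal / (output price index/100) = 1283.42 / 1.270 = 1010.57.

€1,010.57 thousand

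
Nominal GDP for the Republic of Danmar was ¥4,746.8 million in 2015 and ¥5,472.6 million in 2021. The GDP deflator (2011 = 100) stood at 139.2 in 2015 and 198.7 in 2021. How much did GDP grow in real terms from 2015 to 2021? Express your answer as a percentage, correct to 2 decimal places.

-19.23%

Deflate each year: 2015 → 4746.8/1.392 = 3410.06; 2021 → 5472.6/1.987 = 2754.20.
So real GDP changed by 2754.20/3410.06 − 1 = -0.1923, i.e. -19.23%.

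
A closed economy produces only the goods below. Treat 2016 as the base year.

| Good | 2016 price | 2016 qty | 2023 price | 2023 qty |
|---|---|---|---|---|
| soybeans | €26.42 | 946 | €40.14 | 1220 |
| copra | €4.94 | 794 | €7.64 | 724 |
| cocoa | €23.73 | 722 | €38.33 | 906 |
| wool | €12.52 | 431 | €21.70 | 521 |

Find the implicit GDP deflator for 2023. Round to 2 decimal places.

157.50

Nominal GDP 2023 = 40.14·1220 + 7.64·724 + 38.33·906 + 21.70·521 = 100534.84.
Real GDP 2023 (at 2016 prices) = 26.42·1220 + 4.94·724 + 23.73·906 + 12.52·521 = 63831.26.
Deflator = Nominal/Real × 100 = 100534.84/63831.26 × 100 = 157.501.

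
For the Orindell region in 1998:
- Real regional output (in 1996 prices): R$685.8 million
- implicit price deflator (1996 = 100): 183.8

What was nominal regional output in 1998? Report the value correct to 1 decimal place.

Nominal regional output = Real × (implicit price deflator/100) = 685.8 × 1.838 = 1260.50.

R$1,260.5 million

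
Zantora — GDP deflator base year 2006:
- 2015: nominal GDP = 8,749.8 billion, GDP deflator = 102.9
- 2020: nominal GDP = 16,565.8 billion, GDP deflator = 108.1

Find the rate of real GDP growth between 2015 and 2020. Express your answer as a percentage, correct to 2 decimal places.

Deflate each year: 2015 → 8749.8/1.029 = 8503.21; 2020 → 16565.8/1.081 = 15324.51.
So real GDP changed by 15324.51/8503.21 − 1 = 0.8022, i.e. 80.22%.

80.22%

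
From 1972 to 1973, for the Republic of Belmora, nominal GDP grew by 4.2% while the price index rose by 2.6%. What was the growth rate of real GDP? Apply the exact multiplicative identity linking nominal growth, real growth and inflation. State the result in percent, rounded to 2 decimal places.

1.56%

(1 + g_nom) = (1 + g_real)(1 + π), so g_real = 1.0420 / 1.0260 − 1 = 0.01559.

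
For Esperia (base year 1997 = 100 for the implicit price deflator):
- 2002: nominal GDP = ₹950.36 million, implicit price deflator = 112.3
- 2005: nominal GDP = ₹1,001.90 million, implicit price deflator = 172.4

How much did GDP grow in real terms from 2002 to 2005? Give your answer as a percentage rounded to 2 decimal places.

-31.33%

Deflate each year: 2002 → 950.36/1.123 = 846.27; 2005 → 1001.90/1.724 = 581.15.
So real GDP changed by 581.15/846.27 − 1 = -0.3133, i.e. -31.33%.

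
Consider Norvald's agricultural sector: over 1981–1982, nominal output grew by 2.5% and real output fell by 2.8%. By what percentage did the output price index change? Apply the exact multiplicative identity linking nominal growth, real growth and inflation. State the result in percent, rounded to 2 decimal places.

5.45%

(1 + g_nom) = (1 + g_real)(1 + π), so π = 1.0250 / 0.9720 − 1 = 0.05453.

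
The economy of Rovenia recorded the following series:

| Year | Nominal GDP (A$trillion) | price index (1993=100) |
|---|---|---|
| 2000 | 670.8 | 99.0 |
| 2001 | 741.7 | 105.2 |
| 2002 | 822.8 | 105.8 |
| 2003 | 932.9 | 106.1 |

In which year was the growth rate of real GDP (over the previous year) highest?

2003

2001: real = 741.7/1.052 = 705.04; growth vs 2000 (677.58) = 4.05%.
2002: real = 822.8/1.058 = 777.69; growth vs 2001 (705.04) = 10.30%.
2003: real = 932.9/1.061 = 879.26; growth vs 2002 (777.69) = 13.06%.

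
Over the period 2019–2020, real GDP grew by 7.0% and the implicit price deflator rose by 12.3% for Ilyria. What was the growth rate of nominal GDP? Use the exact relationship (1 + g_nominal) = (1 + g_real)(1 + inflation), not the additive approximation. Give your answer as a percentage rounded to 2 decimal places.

(1 + g_nom) = (1 + g_real)(1 + π) = 1.0700 × 1.1230 = 1.20161.

20.16%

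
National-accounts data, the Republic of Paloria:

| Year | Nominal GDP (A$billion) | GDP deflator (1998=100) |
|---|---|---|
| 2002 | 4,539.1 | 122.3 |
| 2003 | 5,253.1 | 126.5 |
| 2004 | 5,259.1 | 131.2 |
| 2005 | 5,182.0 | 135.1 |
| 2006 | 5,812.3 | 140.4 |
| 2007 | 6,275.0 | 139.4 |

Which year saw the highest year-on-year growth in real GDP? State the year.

2003: real = 5253.1/1.265 = 4152.65; growth vs 2002 (3711.45) = 11.89%.
2004: real = 5259.1/1.312 = 4008.46; growth vs 2003 (4152.65) = -3.47%.
2005: real = 5182.0/1.351 = 3835.68; growth vs 2004 (4008.46) = -4.31%.
2006: real = 5812.3/1.404 = 4139.81; growth vs 2005 (3835.68) = 7.93%.
2007: real = 6275.0/1.394 = 4501.43; growth vs 2006 (4139.81) = 8.74%.

2003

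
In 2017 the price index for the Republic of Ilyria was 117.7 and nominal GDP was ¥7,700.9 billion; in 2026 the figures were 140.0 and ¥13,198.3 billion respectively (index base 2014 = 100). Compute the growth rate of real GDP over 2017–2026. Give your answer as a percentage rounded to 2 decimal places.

Real GDP 2017 = 7700.9 / 1.177 = 6542.82.
Real GDP 2026 = 13198.3 / 1.400 = 9427.36.
Real growth = 9427.36 / 6542.82 − 1 = 0.4409.

44.09%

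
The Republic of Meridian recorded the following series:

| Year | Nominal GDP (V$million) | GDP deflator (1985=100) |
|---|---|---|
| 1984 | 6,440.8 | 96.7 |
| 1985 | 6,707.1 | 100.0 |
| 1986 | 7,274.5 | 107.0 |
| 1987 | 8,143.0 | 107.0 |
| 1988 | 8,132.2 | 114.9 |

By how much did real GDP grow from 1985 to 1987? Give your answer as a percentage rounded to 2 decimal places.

Real GDP 1985 = 6707.1/1.000 = 6707.10.
Real GDP 1987 = 8143.0/1.070 = 7610.28.
Change = 7610.28/6707.10 − 1 = 0.1347.

13.47%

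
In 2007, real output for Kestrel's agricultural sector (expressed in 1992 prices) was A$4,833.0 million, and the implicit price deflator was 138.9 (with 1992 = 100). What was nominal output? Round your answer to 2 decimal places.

Nominal output = Real × (implicit price deflator/100) = 4833.0 × 1.389 = 6713.04.

A$6,713.04 million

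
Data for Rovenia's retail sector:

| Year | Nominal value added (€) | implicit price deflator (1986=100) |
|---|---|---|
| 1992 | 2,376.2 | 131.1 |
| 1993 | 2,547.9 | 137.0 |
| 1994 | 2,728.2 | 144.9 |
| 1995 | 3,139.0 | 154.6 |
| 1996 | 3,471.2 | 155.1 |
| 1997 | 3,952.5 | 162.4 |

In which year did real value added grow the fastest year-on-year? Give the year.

1993: real = 2547.9/1.370 = 1859.78; growth vs 1992 (1812.51) = 2.61%.
1994: real = 2728.2/1.449 = 1882.82; growth vs 1993 (1859.78) = 1.24%.
1995: real = 3139.0/1.546 = 2030.40; growth vs 1994 (1882.82) = 7.84%.
1996: real = 3471.2/1.551 = 2238.04; growth vs 1995 (2030.40) = 10.23%.
1997: real = 3952.5/1.624 = 2433.81; growth vs 1996 (2238.04) = 8.75%.

1996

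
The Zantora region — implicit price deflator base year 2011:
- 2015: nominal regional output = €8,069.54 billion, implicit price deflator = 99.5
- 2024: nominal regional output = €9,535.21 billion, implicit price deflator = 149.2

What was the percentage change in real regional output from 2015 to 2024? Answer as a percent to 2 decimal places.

Deflate each year: 2015 → 8069.54/0.995 = 8110.09; 2024 → 9535.21/1.492 = 6390.89.
So real regional output changed by 6390.89/8110.09 − 1 = -0.2120, i.e. -21.20%.

-21.20%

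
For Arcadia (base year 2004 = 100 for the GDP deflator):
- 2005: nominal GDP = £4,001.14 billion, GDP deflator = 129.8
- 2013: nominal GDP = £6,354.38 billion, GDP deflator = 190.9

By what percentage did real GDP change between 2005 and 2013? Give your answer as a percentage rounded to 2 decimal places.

7.98%

Real GDP 2005 = 4001.14 / 1.298 = 3082.54.
Real GDP 2013 = 6354.38 / 1.909 = 3328.64.
Real growth = 3328.64 / 3082.54 − 1 = 0.0798.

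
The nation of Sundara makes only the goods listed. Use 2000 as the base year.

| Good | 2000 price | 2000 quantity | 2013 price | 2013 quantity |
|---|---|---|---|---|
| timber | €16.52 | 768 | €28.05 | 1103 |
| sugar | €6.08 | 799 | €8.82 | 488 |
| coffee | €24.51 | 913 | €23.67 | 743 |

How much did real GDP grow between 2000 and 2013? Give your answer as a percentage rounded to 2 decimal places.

-1.31%

Real GDP 2000 = Nominal GDP 2000 = 16.52·768 + 6.08·799 + 24.51·913 = 39922.91.
Real GDP 2013 (at 2000 prices) = 16.52·1103 + 6.08·488 + 24.51·743 = 39399.53.
Real growth = 39399.53/39922.91 − 1 = -0.0131.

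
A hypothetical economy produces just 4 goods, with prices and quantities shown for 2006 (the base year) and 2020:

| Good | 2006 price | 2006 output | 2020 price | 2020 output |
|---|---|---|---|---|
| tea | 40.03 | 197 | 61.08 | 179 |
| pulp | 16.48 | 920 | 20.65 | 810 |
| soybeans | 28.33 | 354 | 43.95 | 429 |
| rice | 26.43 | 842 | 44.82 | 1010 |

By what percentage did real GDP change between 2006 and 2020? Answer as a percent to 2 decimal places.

Real GDP 2006 = Nominal GDP 2006 = 40.03·197 + 16.48·920 + 28.33·354 + 26.43·842 = 55330.39.
Real GDP 2020 (at 2006 prices) = 40.03·179 + 16.48·810 + 28.33·429 + 26.43·1010 = 59362.04.
Real growth = 59362.04/55330.39 − 1 = 0.0729.

7.29%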